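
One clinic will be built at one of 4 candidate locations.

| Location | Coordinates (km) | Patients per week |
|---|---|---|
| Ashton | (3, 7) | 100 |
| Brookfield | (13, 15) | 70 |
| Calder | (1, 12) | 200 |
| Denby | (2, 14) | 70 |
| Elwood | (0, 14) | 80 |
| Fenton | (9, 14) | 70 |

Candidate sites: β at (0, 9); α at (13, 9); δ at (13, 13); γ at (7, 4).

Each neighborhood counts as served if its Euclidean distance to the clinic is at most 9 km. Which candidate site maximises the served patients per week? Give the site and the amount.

Coverage radius r = 9 km; a point is covered iff (Δx)²+(Δy)² ≤ 9² = 81.
  β (0, 9): covers {Ashton, Calder, Denby, Elwood} → 450
  α (13, 9): covers {Brookfield, Fenton} → 140
  δ (13, 13): covers {Brookfield, Fenton} → 140
  γ (7, 4): covers {Ashton} → 100
Maximum coverage at β: 450 patients per week.

β, covering 450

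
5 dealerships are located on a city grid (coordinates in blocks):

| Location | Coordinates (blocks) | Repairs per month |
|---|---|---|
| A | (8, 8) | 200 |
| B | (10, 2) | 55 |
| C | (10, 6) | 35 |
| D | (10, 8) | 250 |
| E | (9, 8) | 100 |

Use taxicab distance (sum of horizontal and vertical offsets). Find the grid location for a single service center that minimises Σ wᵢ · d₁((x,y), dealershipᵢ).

(10, 8)

Manhattan distance separates: Σwᵢ(|x−xᵢ|+|y−yᵢ|) = Σwᵢ|x−xᵢ| + Σwᵢ|y−yᵢ|, so x and y are optimised independently as 1-D weighted medians.
Total weight W = 640; half = 320.
x-coordinate, sorted with cumulative weight:
  x=8 (A, w=200) cum 200
  x=9 (E, w=100) cum 300
  x=10 (B, w=55) cum 355  ← median
  x=10 (C, w=35) cum 390
  x=10 (D, w=250) cum 640
⇒ x* = 10
y-coordinate, sorted with cumulative weight:
  y=2 (B, w=55) cum 55
  y=6 (C, w=35) cum 90
  y=8 (A, w=200) cum 290
  y=8 (D, w=250) cum 540  ← median
  y=8 (E, w=100) cum 640
⇒ y* = 8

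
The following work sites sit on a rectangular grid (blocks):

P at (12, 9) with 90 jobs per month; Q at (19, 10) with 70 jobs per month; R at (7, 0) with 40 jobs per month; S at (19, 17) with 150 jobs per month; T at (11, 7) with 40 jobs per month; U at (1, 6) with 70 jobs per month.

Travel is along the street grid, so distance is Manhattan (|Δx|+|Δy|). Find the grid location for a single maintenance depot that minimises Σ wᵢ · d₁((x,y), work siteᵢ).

Manhattan distance separates: Σwᵢ(|x−xᵢ|+|y−yᵢ|) = Σwᵢ|x−xᵢ| + Σwᵢ|y−yᵢ|, so x and y are optimised independently as 1-D weighted medians.
Total weight W = 460; half = 230.
x-coordinate, sorted with cumulative weight:
  x=1 (U, w=70) cum 70
  x=7 (R, w=40) cum 110
  x=11 (T, w=40) cum 150
  x=12 (P, w=90) cum 240  ← median
  x=19 (Q, w=70) cum 310
  x=19 (S, w=150) cum 460
⇒ x* = 12
y-coordinate, sorted with cumulative weight:
  y=0 (R, w=40) cum 40
  y=6 (U, w=70) cum 110
  y=7 (T, w=40) cum 150
  y=9 (P, w=90) cum 240  ← median
  y=10 (Q, w=70) cum 310
  y=17 (S, w=150) cum 460
⇒ y* = 9

(12, 9)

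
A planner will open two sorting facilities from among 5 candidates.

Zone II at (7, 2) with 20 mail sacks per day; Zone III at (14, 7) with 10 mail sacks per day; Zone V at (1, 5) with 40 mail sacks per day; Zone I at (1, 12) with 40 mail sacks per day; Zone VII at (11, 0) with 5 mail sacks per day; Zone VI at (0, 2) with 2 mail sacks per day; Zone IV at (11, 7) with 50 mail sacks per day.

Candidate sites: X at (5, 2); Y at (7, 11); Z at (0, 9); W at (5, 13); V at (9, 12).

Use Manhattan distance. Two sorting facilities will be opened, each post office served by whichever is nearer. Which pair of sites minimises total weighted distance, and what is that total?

Evaluate every pair (each demand assigned to the nearer of the two):
  {Z, V}: total = 1134
  {Y, Z}: total = 1139
  {X, Z}: total = 1140
  {X, V}: total = 1140
  {X, Y}: total = 1160
  {X, W}: total = 1260
  {W, V}: total = 1472
  {Y, W}: total = 1477
  {Z, W}: total = 1479
  {Y, V}: total = 1492
Best pair: {Z, V} with total 1134.

{Z, V}, total 1134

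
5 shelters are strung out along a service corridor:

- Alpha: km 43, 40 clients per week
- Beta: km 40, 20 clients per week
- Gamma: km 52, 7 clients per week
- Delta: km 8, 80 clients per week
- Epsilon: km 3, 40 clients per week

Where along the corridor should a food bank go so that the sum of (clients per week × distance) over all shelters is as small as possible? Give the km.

x = 8

For a sum of weighted absolute distances on a line, the optimum is the weighted median (not the mean). Total weight W = 187; half-weight = 93.5.
Sort by position and accumulate weight:
  km 3 (Epsilon, w=40) → cum 40
  km 8 (Delta, w=80) → cum 120  ≥ 93.5 → median here
  km 40 (Beta, w=20) → cum 140
  km 43 (Alpha, w=40) → cum 180
  km 52 (Gamma, w=7) → cum 187
Optimal location: km 8.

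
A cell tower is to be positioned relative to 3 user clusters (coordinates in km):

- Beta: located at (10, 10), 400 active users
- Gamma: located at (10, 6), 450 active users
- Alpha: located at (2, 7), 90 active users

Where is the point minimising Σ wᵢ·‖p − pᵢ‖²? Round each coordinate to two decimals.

The minimiser of Σwᵢ‖p−pᵢ‖² is the weighted centroid p* = (Σwᵢpᵢ)/(Σwᵢ).
Σwᵢ = 940.
Σwᵢxᵢ = 400·10 + 450·10 + 90·2 = 8680.
Σwᵢyᵢ = 400·10 + 450·6 + 90·7 = 7330.
x* = 8680/940 = 9.23, y* = 7330/940 = 7.80.

(9.23, 7.80)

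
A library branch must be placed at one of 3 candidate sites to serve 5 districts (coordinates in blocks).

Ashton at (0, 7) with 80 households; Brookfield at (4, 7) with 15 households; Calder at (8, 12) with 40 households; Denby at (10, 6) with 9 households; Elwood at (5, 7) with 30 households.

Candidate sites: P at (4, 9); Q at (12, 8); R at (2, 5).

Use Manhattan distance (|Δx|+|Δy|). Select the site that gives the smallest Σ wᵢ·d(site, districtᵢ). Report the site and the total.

Total weighted distance at each candidate:
  P (4, 9): total = 961
  Q (12, 8): total = 1771
  R (2, 5): total = 1131
Minimum is at P with total 961 blocks.

P, total 961 blocks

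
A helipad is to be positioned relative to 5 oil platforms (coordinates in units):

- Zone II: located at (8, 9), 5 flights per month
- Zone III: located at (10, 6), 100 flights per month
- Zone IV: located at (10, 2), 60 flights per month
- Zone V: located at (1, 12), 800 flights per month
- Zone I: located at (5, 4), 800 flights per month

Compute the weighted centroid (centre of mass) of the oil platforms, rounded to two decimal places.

(3.65, 7.69)

The minimiser of Σwᵢ‖p−pᵢ‖² is the weighted centroid p* = (Σwᵢpᵢ)/(Σwᵢ).
Σwᵢ = 1765.
Σwᵢxᵢ = 5·8 + 100·10 + 60·10 + 800·1 + 800·5 = 6440.
Σwᵢyᵢ = 5·9 + 100·6 + 60·2 + 800·12 + 800·4 = 13565.
x* = 6440/1765 = 3.65, y* = 13565/1765 = 7.69.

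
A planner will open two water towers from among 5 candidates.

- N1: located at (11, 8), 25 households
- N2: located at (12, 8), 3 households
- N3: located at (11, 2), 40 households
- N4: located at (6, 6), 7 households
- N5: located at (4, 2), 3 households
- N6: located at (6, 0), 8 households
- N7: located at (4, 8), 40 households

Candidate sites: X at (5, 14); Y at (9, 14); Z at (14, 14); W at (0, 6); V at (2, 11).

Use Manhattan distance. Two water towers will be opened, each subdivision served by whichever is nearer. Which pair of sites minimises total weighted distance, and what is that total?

Evaluate every pair (each demand assigned to the nearer of the two):
  {Y, W}: total = 1189
  {Y, V}: total = 1203
  {Z, W}: total = 1251
  {Z, V}: total = 1265
  {X, Y}: total = 1289
  {W, V}: total = 1301
  {X, W}: total = 1341
  {X, Z}: total = 1351
  {X, V}: total = 1475
  {Y, Z}: total = 1488
Best pair: {Y, W} with total 1189.

{Y, W}, total 1189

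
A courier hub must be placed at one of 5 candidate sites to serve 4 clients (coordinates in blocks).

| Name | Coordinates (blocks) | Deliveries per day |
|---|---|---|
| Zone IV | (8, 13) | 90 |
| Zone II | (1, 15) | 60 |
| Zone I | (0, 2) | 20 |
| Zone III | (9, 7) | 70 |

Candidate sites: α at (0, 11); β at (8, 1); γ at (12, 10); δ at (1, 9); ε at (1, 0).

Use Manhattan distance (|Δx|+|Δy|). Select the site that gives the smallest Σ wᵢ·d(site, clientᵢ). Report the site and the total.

Total weighted distance at each candidate:
  α (0, 11): total = 2290
  β (8, 1): total = 3010
  γ (12, 10): total = 2410
  δ (1, 9): total = 2210
  ε (1, 0): total = 3810
Minimum is at δ with total 2210 blocks.

δ, total 2210 blocks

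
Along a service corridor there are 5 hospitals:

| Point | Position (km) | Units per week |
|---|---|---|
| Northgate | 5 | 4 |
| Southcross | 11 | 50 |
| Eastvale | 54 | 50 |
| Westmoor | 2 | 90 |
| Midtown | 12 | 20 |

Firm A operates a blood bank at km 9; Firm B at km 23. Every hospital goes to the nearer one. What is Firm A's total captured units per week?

The indifferent point is the midpoint (9+23)/2 = 16; hospitals left of it (closer to Firm A at 9) go to Firm A, those right go to Firm B.
  Westmoor at 2 (w=90) → Firm A
  Northgate at 5 (w=4) → Firm A
  Southcross at 11 (w=50) → Firm A
  Midtown at 12 (w=20) → Firm A
  Eastvale at 54 (w=50) → Firm B
Firm A captures 164; Firm B captures 50.

164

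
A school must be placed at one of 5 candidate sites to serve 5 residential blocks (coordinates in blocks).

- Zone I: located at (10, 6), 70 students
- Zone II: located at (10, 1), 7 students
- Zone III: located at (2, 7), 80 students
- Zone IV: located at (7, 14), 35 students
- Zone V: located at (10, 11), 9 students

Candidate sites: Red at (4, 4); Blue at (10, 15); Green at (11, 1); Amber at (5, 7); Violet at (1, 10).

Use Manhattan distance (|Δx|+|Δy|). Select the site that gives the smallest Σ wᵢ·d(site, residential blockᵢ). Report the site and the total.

Total weighted distance at each candidate:
  Red (4, 4): total = 1595
  Blue (10, 15): total = 2184
  Green (11, 1): total = 2321
  Amber (5, 7): total = 1133
  Violet (1, 10): total = 1796
Minimum is at Amber with total 1133 blocks.

Amber, total 1133 blocks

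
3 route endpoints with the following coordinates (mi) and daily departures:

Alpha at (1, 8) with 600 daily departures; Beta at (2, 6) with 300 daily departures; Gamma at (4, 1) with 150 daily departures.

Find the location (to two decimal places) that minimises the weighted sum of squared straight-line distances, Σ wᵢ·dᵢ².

The minimiser of Σwᵢ‖p−pᵢ‖² is the weighted centroid p* = (Σwᵢpᵢ)/(Σwᵢ).
Σwᵢ = 1050.
Σwᵢxᵢ = 600·1 + 300·2 + 150·4 = 1800.
Σwᵢyᵢ = 600·8 + 300·6 + 150·1 = 6750.
x* = 1800/1050 = 1.71, y* = 6750/1050 = 6.43.

(1.71, 6.43)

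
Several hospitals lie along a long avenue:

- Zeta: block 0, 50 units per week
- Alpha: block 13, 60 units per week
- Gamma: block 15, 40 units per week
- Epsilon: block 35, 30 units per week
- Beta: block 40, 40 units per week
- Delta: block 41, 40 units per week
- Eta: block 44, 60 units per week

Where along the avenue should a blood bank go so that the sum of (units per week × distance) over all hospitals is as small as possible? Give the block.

For a sum of weighted absolute distances on a line, the optimum is the weighted median (not the mean). Total weight W = 320; half-weight = 160.
Sort by position and accumulate weight:
  block 0 (Zeta, w=50) → cum 50
  block 13 (Alpha, w=60) → cum 110
  block 15 (Gamma, w=40) → cum 150
  block 35 (Epsilon, w=30) → cum 180  ≥ 160 → median here
  block 40 (Beta, w=40) → cum 220
  block 41 (Delta, w=40) → cum 260
  block 44 (Eta, w=60) → cum 320
Optimal location: block 35.

x = 35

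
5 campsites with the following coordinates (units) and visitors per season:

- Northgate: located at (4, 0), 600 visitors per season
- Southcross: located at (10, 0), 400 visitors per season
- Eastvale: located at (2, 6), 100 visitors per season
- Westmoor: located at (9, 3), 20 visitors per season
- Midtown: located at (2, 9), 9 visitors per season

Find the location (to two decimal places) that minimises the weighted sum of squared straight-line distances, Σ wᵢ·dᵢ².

(6.02, 0.66)

The minimiser of Σwᵢ‖p−pᵢ‖² is the weighted centroid p* = (Σwᵢpᵢ)/(Σwᵢ).
Σwᵢ = 1129.
Σwᵢxᵢ = 600·4 + 400·10 + 100·2 + 20·9 + 9·2 = 6798.
Σwᵢyᵢ = 600·0 + 400·0 + 100·6 + 20·3 + 9·9 = 741.
x* = 6798/1129 = 6.02, y* = 741/1129 = 0.66.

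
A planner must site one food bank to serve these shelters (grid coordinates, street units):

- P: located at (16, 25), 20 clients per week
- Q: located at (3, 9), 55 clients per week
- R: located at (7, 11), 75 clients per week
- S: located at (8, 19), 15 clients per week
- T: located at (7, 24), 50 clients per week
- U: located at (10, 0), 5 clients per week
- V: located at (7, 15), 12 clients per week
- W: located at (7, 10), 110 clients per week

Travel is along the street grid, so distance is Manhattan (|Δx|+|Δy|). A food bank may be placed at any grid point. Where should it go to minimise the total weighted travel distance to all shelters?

Manhattan distance separates: Σwᵢ(|x−xᵢ|+|y−yᵢ|) = Σwᵢ|x−xᵢ| + Σwᵢ|y−yᵢ|, so x and y are optimised independently as 1-D weighted medians.
Total weight W = 342; half = 171.
x-coordinate, sorted with cumulative weight:
  x=3 (Q, w=55) cum 55
  x=7 (R, w=75) cum 130
  x=7 (T, w=50) cum 180  ← median
  x=7 (V, w=12) cum 192
  x=7 (W, w=110) cum 302
  x=8 (S, w=15) cum 317
  x=10 (U, w=5) cum 322
  x=16 (P, w=20) cum 342
⇒ x* = 7
y-coordinate, sorted with cumulative weight:
  y=0 (U, w=5) cum 5
  y=9 (Q, w=55) cum 60
  y=10 (W, w=110) cum 170
  y=11 (R, w=75) cum 245  ← median
  y=15 (V, w=12) cum 257
  y=19 (S, w=15) cum 272
  y=24 (T, w=50) cum 322
  y=25 (P, w=20) cum 342
⇒ y* = 11

(7, 11)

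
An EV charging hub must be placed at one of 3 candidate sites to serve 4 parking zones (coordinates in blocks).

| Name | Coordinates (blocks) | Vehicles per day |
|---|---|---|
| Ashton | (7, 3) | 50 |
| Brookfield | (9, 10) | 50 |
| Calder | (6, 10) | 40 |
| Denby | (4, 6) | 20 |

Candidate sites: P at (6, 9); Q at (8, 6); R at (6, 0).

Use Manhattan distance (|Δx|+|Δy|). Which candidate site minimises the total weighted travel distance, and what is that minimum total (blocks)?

P, total 690 blocks

Total weighted distance at each candidate:
  P (6, 9): total = 690
  Q (8, 6): total = 770
  R (6, 0): total = 1410
Minimum is at P with total 690 blocks.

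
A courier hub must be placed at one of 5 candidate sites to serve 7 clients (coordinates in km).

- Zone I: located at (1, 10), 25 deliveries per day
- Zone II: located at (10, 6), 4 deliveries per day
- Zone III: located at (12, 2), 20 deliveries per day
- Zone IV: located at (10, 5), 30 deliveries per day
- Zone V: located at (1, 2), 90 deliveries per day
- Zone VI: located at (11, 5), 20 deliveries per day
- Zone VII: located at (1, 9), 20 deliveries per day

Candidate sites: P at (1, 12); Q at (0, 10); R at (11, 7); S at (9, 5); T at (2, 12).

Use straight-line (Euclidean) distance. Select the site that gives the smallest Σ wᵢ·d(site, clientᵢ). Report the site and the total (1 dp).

Total weighted distance at each candidate:
  P (1, 12): total = 1936.8
  Q (0, 10): total = 1687.5
  R (11, 7): total = 1685.9
  S (9, 5): total = 1344.2
  T (2, 12): total = 1893.4
Minimum is at S with total 1344.2 km.

S, total 1344.2 km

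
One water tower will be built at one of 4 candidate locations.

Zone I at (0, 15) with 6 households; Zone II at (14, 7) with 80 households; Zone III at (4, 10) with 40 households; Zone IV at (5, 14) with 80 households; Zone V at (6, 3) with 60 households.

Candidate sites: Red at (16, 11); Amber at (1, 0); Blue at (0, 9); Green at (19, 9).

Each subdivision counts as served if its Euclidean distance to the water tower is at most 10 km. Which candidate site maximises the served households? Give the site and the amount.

Coverage radius r = 10 km; a point is covered iff (Δx)²+(Δy)² ≤ 10² = 100.
  Red (16, 11): covers {Zone II} → 80
  Amber (1, 0): covers {Zone V} → 60
  Blue (0, 9): covers {Zone I, Zone III, Zone IV, Zone V} → 186
  Green (19, 9): covers {Zone II} → 80
Maximum coverage at Blue: 186 households.

Blue, covering 186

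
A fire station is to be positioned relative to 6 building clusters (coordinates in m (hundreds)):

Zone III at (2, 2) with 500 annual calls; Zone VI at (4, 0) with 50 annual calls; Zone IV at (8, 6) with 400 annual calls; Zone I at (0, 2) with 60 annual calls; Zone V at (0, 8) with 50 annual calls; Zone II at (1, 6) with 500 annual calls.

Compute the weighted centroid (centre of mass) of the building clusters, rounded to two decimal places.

The minimiser of Σwᵢ‖p−pᵢ‖² is the weighted centroid p* = (Σwᵢpᵢ)/(Σwᵢ).
Σwᵢ = 1560.
Σwᵢxᵢ = 500·2 + 50·4 + 400·8 + 60·0 + 50·0 + 500·1 = 4900.
Σwᵢyᵢ = 500·2 + 50·0 + 400·6 + 60·2 + 50·8 + 500·6 = 6920.
x* = 4900/1560 = 3.14, y* = 6920/1560 = 4.44.

(3.14, 4.44)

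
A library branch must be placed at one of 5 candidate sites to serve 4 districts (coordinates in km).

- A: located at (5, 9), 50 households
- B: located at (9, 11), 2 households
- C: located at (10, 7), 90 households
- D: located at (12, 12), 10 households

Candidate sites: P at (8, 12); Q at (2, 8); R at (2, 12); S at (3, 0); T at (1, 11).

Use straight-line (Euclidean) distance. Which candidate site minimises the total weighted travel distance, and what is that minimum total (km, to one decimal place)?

P, total 739.6 km

Total weighted distance at each candidate:
  P (8, 12): total = 739.6
  Q (2, 8): total = 1006.7
  R (2, 12): total = 1175.3
  S (3, 0): total = 1527.0
  T (1, 11): total = 1236.5
Minimum is at P with total 739.6 km.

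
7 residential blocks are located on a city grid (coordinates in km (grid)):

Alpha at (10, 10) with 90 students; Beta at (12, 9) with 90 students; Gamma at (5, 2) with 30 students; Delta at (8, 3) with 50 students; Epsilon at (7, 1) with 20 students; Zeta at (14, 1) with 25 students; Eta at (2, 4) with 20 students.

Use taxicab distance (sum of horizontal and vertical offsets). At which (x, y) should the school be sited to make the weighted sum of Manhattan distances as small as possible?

Manhattan distance separates: Σwᵢ(|x−xᵢ|+|y−yᵢ|) = Σwᵢ|x−xᵢ| + Σwᵢ|y−yᵢ|, so x and y are optimised independently as 1-D weighted medians.
Total weight W = 325; half = 162.5.
x-coordinate, sorted with cumulative weight:
  x=2 (Eta, w=20) cum 20
  x=5 (Gamma, w=30) cum 50
  x=7 (Epsilon, w=20) cum 70
  x=8 (Delta, w=50) cum 120
  x=10 (Alpha, w=90) cum 210  ← median
  x=12 (Beta, w=90) cum 300
  x=14 (Zeta, w=25) cum 325
⇒ x* = 10
y-coordinate, sorted with cumulative weight:
  y=1 (Epsilon, w=20) cum 20
  y=1 (Zeta, w=25) cum 45
  y=2 (Gamma, w=30) cum 75
  y=3 (Delta, w=50) cum 125
  y=4 (Eta, w=20) cum 145
  y=9 (Beta, w=90) cum 235  ← median
  y=10 (Alpha, w=90) cum 325
⇒ y* = 9

(10, 9)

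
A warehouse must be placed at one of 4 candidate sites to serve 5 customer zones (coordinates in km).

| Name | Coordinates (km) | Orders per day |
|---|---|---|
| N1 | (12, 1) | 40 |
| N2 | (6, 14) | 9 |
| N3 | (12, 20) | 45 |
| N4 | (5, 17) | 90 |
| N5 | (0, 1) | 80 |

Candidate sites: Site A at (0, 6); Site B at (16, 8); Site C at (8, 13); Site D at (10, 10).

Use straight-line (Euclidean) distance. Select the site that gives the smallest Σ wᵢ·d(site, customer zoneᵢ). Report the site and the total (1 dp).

Site C, total 2492.7 km

Total weighted distance at each candidate:
  Site A (0, 6): total = 2927.2
  Site B (16, 8): total = 3672.9
  Site C (8, 13): total = 2492.7
  Site D (10, 10): total = 2729.1
Minimum is at Site C with total 2492.7 km.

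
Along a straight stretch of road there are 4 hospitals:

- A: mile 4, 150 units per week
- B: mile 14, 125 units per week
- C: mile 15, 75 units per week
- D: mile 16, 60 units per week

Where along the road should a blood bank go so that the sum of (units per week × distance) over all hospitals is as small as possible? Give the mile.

For a sum of weighted absolute distances on a line, the optimum is the weighted median (not the mean). Total weight W = 410; half-weight = 205.
Sort by position and accumulate weight:
  mile 4 (A, w=150) → cum 150
  mile 14 (B, w=125) → cum 275  ≥ 205 → median here
  mile 15 (C, w=75) → cum 350
  mile 16 (D, w=60) → cum 410
Optimal location: mile 14.

x = 14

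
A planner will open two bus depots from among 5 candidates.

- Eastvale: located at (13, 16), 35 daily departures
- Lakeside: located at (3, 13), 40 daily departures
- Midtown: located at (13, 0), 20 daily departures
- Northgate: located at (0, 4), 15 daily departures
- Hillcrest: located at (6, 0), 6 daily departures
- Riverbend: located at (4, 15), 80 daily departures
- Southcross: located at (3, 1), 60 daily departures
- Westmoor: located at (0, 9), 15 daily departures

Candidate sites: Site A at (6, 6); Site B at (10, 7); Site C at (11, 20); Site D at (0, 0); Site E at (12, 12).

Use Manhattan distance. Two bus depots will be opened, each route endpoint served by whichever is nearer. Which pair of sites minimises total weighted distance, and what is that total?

Evaluate every pair (each demand assigned to the nearer of the two):
  {Site D, Site E}: total = 2186
  {Site A, Site E}: total = 2486
  {Site C, Site D}: total = 2501
  {Site A, Site C}: total = 2521
  {Site A, Site D}: total = 2606
  {Site A, Site B}: total = 2671
  {Site B, Site D}: total = 2731
  {Site B, Site E}: total = 2876
  {Site B, Site C}: total = 3111
  {Site C, Site E}: total = 3548
Best pair: {Site D, Site E} with total 2186.

{Site D, Site E}, total 2186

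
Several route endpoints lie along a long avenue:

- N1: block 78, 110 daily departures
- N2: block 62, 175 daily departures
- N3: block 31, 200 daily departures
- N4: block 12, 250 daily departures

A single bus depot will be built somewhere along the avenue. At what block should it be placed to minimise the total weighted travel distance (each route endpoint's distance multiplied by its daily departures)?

x = 31

For a sum of weighted absolute distances on a line, the optimum is the weighted median (not the mean). Total weight W = 735; half-weight = 367.5.
Sort by position and accumulate weight:
  block 12 (N4, w=250) → cum 250
  block 31 (N3, w=200) → cum 450  ≥ 367.5 → median here
  block 62 (N2, w=175) → cum 625
  block 78 (N1, w=110) → cum 735
Optimal location: block 31.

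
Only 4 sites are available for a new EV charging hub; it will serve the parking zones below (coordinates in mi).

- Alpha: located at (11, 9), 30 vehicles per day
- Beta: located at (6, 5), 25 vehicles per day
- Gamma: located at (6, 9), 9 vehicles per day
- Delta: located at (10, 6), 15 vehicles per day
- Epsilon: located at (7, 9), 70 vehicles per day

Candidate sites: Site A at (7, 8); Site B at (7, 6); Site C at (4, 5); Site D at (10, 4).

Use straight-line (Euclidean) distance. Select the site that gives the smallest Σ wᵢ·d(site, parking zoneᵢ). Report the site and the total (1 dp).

Total weighted distance at each candidate:
  Site A (7, 8): total = 339.6
  Site B (7, 6): total = 468.8
  Site C (4, 5): total = 773.4
  Site D (10, 4): total = 751.8
Minimum is at Site A with total 339.6 mi.

Site A, total 339.6 mi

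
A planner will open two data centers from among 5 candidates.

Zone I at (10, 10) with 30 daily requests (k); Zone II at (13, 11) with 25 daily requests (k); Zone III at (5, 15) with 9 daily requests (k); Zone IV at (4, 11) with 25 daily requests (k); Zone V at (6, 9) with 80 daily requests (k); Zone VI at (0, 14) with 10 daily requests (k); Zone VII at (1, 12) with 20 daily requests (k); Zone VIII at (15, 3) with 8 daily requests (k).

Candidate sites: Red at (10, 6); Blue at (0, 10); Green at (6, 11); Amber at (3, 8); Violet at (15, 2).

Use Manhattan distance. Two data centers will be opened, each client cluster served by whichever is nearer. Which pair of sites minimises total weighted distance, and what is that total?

{Green, Violet}, total 798

Evaluate every pair (each demand assigned to the nearer of the two):
  {Green, Violet}: total = 798
  {Blue, Green}: total = 816
  {Red, Green}: total = 824
  {Green, Amber}: total = 926
  {Red, Amber}: total = 1095
  {Red, Blue}: total = 1259
  {Amber, Violet}: total = 1264
  {Blue, Amber}: total = 1332
  {Blue, Violet}: total = 1458
  {Red, Violet}: total = 1769
Best pair: {Green, Violet} with total 798.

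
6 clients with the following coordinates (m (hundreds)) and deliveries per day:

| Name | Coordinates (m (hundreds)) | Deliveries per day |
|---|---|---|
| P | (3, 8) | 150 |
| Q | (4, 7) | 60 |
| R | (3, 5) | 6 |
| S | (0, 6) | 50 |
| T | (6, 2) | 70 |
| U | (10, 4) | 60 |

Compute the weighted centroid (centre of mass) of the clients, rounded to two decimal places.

The minimiser of Σwᵢ‖p−pᵢ‖² is the weighted centroid p* = (Σwᵢpᵢ)/(Σwᵢ).
Σwᵢ = 396.
Σwᵢxᵢ = 150·3 + 60·4 + 6·3 + 50·0 + 70·6 + 60·10 = 1728.
Σwᵢyᵢ = 150·8 + 60·7 + 6·5 + 50·6 + 70·2 + 60·4 = 2330.
x* = 1728/396 = 4.36, y* = 2330/396 = 5.88.

(4.36, 5.88)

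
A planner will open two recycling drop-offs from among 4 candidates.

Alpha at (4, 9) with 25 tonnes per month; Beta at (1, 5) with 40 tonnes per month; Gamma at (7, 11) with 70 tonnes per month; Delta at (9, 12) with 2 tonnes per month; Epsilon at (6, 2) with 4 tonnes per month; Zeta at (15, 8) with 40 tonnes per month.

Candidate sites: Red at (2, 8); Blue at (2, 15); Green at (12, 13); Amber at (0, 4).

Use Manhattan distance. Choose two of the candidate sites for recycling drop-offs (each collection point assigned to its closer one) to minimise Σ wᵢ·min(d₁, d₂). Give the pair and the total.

{Red, Green}, total 1093

Evaluate every pair (each demand assigned to the nearer of the two):
  {Red, Green}: total = 1093
  {Green, Amber}: total = 1155
  {Red, Amber}: total = 1289
  {Red, Blue}: total = 1375
  {Blue, Green}: total = 1526
  {Blue, Amber}: total = 1722
Best pair: {Red, Green} with total 1093.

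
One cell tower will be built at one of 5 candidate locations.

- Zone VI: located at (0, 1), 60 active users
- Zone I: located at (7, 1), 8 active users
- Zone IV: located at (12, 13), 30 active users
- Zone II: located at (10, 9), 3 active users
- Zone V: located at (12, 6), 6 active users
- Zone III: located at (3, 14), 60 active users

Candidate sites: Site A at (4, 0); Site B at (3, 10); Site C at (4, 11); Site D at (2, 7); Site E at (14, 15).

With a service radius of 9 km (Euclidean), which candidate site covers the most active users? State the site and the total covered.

Coverage radius r = 9 km; a point is covered iff (Δx)²+(Δy)² ≤ 9² = 81.
  Site A (4, 0): covers {Zone VI, Zone I} → 68
  Site B (3, 10): covers {Zone II, Zone III} → 63
  Site C (4, 11): covers {Zone IV, Zone II, Zone III} → 93
  Site D (2, 7): covers {Zone VI, Zone I, Zone II, Zone III} → 131
  Site E (14, 15): covers {Zone IV, Zone II} → 33
Maximum coverage at Site D: 131 active users.

Site D, covering 131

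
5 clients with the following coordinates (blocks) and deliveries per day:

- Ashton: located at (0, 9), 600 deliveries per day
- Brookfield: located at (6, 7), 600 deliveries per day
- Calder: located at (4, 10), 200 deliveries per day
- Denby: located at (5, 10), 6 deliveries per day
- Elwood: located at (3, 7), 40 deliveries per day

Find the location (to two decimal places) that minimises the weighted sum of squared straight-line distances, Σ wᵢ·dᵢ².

(3.15, 8.26)

The minimiser of Σwᵢ‖p−pᵢ‖² is the weighted centroid p* = (Σwᵢpᵢ)/(Σwᵢ).
Σwᵢ = 1446.
Σwᵢxᵢ = 600·0 + 600·6 + 200·4 + 6·5 + 40·3 = 4550.
Σwᵢyᵢ = 600·9 + 600·7 + 200·10 + 6·10 + 40·7 = 11940.
x* = 4550/1446 = 3.15, y* = 11940/1446 = 8.26.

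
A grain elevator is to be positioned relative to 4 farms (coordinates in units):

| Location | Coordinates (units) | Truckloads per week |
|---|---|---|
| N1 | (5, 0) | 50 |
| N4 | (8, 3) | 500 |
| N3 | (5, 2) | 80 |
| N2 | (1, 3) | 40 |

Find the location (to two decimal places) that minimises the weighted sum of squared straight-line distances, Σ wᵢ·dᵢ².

The minimiser of Σwᵢ‖p−pᵢ‖² is the weighted centroid p* = (Σwᵢpᵢ)/(Σwᵢ).
Σwᵢ = 670.
Σwᵢxᵢ = 50·5 + 500·8 + 80·5 + 40·1 = 4690.
Σwᵢyᵢ = 50·0 + 500·3 + 80·2 + 40·3 = 1780.
x* = 4690/670 = 7.00, y* = 1780/670 = 2.66.

(7.00, 2.66)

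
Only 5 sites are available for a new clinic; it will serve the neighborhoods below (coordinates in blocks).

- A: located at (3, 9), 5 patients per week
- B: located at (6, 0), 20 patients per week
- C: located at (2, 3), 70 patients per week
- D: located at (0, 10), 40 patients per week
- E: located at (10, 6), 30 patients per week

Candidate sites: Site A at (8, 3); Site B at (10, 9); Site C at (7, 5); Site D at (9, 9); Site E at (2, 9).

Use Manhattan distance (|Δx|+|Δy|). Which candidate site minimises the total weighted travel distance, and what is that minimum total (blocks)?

Total weighted distance at each candidate:
  Site A (8, 3): total = 1325
  Site B (10, 9): total = 1805
  Site C (7, 5): total = 1250
  Site D (9, 9): total = 1700
  Site E (2, 9): total = 1135
Minimum is at Site E with total 1135 blocks.

Site E, total 1135 blocks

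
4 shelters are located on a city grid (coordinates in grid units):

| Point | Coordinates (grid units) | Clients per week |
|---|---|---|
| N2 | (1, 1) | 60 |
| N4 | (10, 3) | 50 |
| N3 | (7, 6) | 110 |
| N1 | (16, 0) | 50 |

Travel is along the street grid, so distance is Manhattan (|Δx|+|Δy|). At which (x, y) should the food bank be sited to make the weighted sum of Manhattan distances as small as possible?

Manhattan distance separates: Σwᵢ(|x−xᵢ|+|y−yᵢ|) = Σwᵢ|x−xᵢ| + Σwᵢ|y−yᵢ|, so x and y are optimised independently as 1-D weighted medians.
Total weight W = 270; half = 135.
x-coordinate, sorted with cumulative weight:
  x=1 (N2, w=60) cum 60
  x=7 (N3, w=110) cum 170  ← median
  x=10 (N4, w=50) cum 220
  x=16 (N1, w=50) cum 270
⇒ x* = 7
y-coordinate, sorted with cumulative weight:
  y=0 (N1, w=50) cum 50
  y=1 (N2, w=60) cum 110
  y=3 (N4, w=50) cum 160  ← median
  y=6 (N3, w=110) cum 270
⇒ y* = 3

(7, 3)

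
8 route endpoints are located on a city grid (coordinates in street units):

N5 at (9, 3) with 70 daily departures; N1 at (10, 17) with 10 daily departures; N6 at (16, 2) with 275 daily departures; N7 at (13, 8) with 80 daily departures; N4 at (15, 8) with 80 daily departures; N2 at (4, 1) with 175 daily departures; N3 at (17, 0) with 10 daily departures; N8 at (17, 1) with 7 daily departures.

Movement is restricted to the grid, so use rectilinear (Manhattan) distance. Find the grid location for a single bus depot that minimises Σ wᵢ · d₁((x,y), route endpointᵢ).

(15, 2)

Manhattan distance separates: Σwᵢ(|x−xᵢ|+|y−yᵢ|) = Σwᵢ|x−xᵢ| + Σwᵢ|y−yᵢ|, so x and y are optimised independently as 1-D weighted medians.
Total weight W = 707; half = 353.5.
x-coordinate, sorted with cumulative weight:
  x=4 (N2, w=175) cum 175
  x=9 (N5, w=70) cum 245
  x=10 (N1, w=10) cum 255
  x=13 (N7, w=80) cum 335
  x=15 (N4, w=80) cum 415  ← median
  x=16 (N6, w=275) cum 690
  x=17 (N3, w=10) cum 700
  x=17 (N8, w=7) cum 707
⇒ x* = 15
y-coordinate, sorted with cumulative weight:
  y=0 (N3, w=10) cum 10
  y=1 (N2, w=175) cum 185
  y=1 (N8, w=7) cum 192
  y=2 (N6, w=275) cum 467  ← median
  y=3 (N5, w=70) cum 537
  y=8 (N7, w=80) cum 617
  y=8 (N4, w=80) cum 697
  y=17 (N1, w=10) cum 707
⇒ y* = 2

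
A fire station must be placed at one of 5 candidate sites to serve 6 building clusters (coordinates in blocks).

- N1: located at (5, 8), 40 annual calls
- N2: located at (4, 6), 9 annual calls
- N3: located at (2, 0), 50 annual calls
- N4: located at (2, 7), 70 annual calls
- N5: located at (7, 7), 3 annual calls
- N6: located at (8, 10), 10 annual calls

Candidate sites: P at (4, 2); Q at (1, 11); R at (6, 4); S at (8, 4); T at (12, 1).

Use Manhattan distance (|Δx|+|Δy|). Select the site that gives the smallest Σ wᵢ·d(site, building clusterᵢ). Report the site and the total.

P, total 1150 blocks

Total weighted distance at each candidate:
  P (4, 2): total = 1150
  Q (1, 11): total = 1412
  R (6, 4): total = 1218
  S (8, 4): total = 1536
  T (12, 1): total = 2510
Minimum is at P with total 1150 blocks.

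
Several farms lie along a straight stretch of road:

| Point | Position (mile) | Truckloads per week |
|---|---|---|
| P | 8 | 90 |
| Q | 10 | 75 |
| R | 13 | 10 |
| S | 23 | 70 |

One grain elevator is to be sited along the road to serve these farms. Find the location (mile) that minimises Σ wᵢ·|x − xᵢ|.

For a sum of weighted absolute distances on a line, the optimum is the weighted median (not the mean). Total weight W = 245; half-weight = 122.5.
Sort by position and accumulate weight:
  mile 8 (P, w=90) → cum 90
  mile 10 (Q, w=75) → cum 165  ≥ 122.5 → median here
  mile 13 (R, w=10) → cum 175
  mile 23 (S, w=70) → cum 245
Optimal location: mile 10.

x = 10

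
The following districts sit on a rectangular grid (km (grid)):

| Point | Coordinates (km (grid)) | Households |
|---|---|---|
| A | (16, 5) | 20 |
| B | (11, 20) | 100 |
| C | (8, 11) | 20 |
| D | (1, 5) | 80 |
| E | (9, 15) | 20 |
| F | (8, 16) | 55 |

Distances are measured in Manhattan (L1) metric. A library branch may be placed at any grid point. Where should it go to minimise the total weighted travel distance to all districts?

Manhattan distance separates: Σwᵢ(|x−xᵢ|+|y−yᵢ|) = Σwᵢ|x−xᵢ| + Σwᵢ|y−yᵢ|, so x and y are optimised independently as 1-D weighted medians.
Total weight W = 295; half = 147.5.
x-coordinate, sorted with cumulative weight:
  x=1 (D, w=80) cum 80
  x=8 (C, w=20) cum 100
  x=8 (F, w=55) cum 155  ← median
  x=9 (E, w=20) cum 175
  x=11 (B, w=100) cum 275
  x=16 (A, w=20) cum 295
⇒ x* = 8
y-coordinate, sorted with cumulative weight:
  y=5 (A, w=20) cum 20
  y=5 (D, w=80) cum 100
  y=11 (C, w=20) cum 120
  y=15 (E, w=20) cum 140
  y=16 (F, w=55) cum 195  ← median
  y=20 (B, w=100) cum 295
⇒ y* = 16

(8, 16)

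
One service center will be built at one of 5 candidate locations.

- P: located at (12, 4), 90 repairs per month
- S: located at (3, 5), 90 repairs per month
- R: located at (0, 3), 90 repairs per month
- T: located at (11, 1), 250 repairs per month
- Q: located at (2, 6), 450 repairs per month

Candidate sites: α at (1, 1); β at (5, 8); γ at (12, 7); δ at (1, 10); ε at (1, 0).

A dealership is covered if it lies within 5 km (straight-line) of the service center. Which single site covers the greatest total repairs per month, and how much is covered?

β, covering 540

Coverage radius r = 5 km; a point is covered iff (Δx)²+(Δy)² ≤ 5² = 25.
  α (1, 1): covers {S, R} → 180
  β (5, 8): covers {S, Q} → 540
  γ (12, 7): covers {P} → 90
  δ (1, 10): covers {Q} → 450
  ε (1, 0): covers {R} → 90
Maximum coverage at β: 540 repairs per month.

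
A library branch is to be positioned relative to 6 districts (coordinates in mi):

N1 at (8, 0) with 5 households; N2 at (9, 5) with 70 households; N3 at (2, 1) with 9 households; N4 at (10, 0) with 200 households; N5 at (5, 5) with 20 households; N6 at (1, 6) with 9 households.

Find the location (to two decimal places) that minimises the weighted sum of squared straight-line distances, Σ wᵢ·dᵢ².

(8.94, 1.64)

The minimiser of Σwᵢ‖p−pᵢ‖² is the weighted centroid p* = (Σwᵢpᵢ)/(Σwᵢ).
Σwᵢ = 313.
Σwᵢxᵢ = 5·8 + 70·9 + 9·2 + 200·10 + 20·5 + 9·1 = 2797.
Σwᵢyᵢ = 5·0 + 70·5 + 9·1 + 200·0 + 20·5 + 9·6 = 513.
x* = 2797/313 = 8.94, y* = 513/313 = 1.64.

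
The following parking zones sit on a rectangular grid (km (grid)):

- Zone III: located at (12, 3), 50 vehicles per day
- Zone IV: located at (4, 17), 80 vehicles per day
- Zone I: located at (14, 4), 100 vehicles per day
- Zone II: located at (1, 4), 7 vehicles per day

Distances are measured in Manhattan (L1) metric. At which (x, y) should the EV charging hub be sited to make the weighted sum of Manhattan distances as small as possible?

(12, 4)

Manhattan distance separates: Σwᵢ(|x−xᵢ|+|y−yᵢ|) = Σwᵢ|x−xᵢ| + Σwᵢ|y−yᵢ|, so x and y are optimised independently as 1-D weighted medians.
Total weight W = 237; half = 118.5.
x-coordinate, sorted with cumulative weight:
  x=1 (Zone II, w=7) cum 7
  x=4 (Zone IV, w=80) cum 87
  x=12 (Zone III, w=50) cum 137  ← median
  x=14 (Zone I, w=100) cum 237
⇒ x* = 12
y-coordinate, sorted with cumulative weight:
  y=3 (Zone III, w=50) cum 50
  y=4 (Zone I, w=100) cum 150  ← median
  y=4 (Zone II, w=7) cum 157
  y=17 (Zone IV, w=80) cum 237
⇒ y* = 4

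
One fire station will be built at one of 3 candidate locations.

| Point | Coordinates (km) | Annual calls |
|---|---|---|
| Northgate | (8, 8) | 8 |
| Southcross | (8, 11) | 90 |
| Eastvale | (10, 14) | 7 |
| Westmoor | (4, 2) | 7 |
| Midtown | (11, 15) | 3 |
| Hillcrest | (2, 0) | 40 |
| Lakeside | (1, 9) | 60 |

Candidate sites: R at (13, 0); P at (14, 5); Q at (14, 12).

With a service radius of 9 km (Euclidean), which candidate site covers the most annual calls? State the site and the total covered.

Coverage radius r = 9 km; a point is covered iff (Δx)²+(Δy)² ≤ 9² = 81.
  R (13, 0): covers {none} → 0
  P (14, 5): covers {Northgate, Southcross} → 98
  Q (14, 12): covers {Northgate, Southcross, Eastvale, Midtown} → 108
Maximum coverage at Q: 108 annual calls.

Q, covering 108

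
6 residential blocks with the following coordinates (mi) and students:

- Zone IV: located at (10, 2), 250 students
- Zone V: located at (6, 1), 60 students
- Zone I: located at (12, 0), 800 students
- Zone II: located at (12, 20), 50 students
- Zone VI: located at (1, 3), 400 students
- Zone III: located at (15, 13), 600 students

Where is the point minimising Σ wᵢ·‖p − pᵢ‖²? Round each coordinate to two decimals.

(10.40, 4.89)

The minimiser of Σwᵢ‖p−pᵢ‖² is the weighted centroid p* = (Σwᵢpᵢ)/(Σwᵢ).
Σwᵢ = 2160.
Σwᵢxᵢ = 250·10 + 60·6 + 800·12 + 50·12 + 400·1 + 600·15 = 22460.
Σwᵢyᵢ = 250·2 + 60·1 + 800·0 + 50·20 + 400·3 + 600·13 = 10560.
x* = 22460/2160 = 10.40, y* = 10560/2160 = 4.89.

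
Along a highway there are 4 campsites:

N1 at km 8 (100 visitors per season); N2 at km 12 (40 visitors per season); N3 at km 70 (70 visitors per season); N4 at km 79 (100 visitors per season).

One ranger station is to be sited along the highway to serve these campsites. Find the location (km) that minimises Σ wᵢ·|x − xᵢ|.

For a sum of weighted absolute distances on a line, the optimum is the weighted median (not the mean). Total weight W = 310; half-weight = 155.
Sort by position and accumulate weight:
  km 8 (N1, w=100) → cum 100
  km 12 (N2, w=40) → cum 140
  km 70 (N3, w=70) → cum 210  ≥ 155 → median here
  km 79 (N4, w=100) → cum 310
Optimal location: km 70.

x = 70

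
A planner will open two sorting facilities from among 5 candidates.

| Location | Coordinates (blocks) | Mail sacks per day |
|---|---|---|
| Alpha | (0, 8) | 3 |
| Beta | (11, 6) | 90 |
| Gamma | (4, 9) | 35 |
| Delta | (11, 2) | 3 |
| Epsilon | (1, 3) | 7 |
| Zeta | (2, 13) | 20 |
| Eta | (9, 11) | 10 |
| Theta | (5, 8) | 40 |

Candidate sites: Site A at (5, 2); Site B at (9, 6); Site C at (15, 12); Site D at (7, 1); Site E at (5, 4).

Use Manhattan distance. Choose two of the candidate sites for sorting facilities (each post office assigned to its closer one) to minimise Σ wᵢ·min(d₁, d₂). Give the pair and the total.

{Site B, Site E}, total 920

Evaluate every pair (each demand assigned to the nearer of the two):
  {Site B, Site E}: total = 920
  {Site A, Site B}: total = 1116
  {Site B, Site D}: total = 1134
  {Site B, Site C}: total = 1158
  {Site C, Site E}: total = 1486
  {Site D, Site E}: total = 1517
  {Site A, Site E}: total = 1520
  {Site A, Site D}: total = 1813
  {Site A, Site C}: total = 1856
  {Site C, Site D}: total = 2018
Best pair: {Site B, Site E} with total 920.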